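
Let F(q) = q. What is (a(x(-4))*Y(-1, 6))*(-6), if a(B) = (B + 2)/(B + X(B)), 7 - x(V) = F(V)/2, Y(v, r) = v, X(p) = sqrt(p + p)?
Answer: 66/7 - 22*sqrt(2)/7 ≈ 4.9839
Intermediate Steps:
X(p) = sqrt(2)*sqrt(p) (X(p) = sqrt(2*p) = sqrt(2)*sqrt(p))
x(V) = 7 - V/2
a(B) = (2 + B)/(B + sqrt(2)*sqrt(B)) (a(B) = (B + 2)/(B + sqrt(2)*sqrt(B)) = (2 + B)/(B + sqrt(2)*sqrt(B)))
(a(x(-4))*Y(-1, 6))*(-6) = (((2 + (7 - 1/2*(-4)))/((7 - 1/2*(-4)) + sqrt(2)*sqrt(7 - 1/2*(-4))))*(-1))*(-6) = (((2 + (7 + 2))/((7 + 2) + sqrt(2)*sqrt(7 + 2)))*(-1))*(-6) = (((2 + 9)/(9 + sqrt(2)*sqrt(9)))*(-1))*(-6) = ((11/(9 + sqrt(2)*3))*(-1))*(-6) = ((11/(9 + 3*sqrt(2)))*(-1))*(-6) = -11/(9 + 3*sqrt(2))*(-6) = 66/(9 + 3*sqrt(2))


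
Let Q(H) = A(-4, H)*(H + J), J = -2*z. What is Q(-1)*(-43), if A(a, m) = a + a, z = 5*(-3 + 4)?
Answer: -3784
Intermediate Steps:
z = 5 (z = 5*1 = 5)
A(a, m) = 2*a
J = -10 (J = -2*5 = -10)
Q(H) = 80 - 8*H (Q(H) = (2*(-4))*(H - 10) = -8*(-10 + H) = 80 - 8*H)
Q(-1)*(-43) = (80 - 8*(-1))*(-43) = (80 + 8)*(-43) = 88*(-43) = -3784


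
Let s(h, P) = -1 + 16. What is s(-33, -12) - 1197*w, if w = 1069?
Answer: -1279578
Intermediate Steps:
s(h, P) = 15
s(-33, -12) - 1197*w = 15 - 1197*1069 = 15 - 1279593 = -1279578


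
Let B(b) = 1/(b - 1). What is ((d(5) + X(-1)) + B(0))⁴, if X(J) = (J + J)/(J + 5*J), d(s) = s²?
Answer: 28398241/81 ≈ 3.5060e+5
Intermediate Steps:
B(b) = 1/(-1 + b)
X(J) = ⅓ (X(J) = (2*J)/((6*J)) = (2*J)*(1/(6*J)) = ⅓)
((d(5) + X(-1)) + B(0))⁴ = ((5² + ⅓) + 1/(-1 + 0))⁴ = ((25 + ⅓) + 1/(-1))⁴ = (76/3 - 1)⁴ = (73/3)⁴ = 28398241/81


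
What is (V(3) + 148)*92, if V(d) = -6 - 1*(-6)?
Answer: 13616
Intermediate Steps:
V(d) = 0 (V(d) = -6 + 6 = 0)
(V(3) + 148)*92 = (0 + 148)*92 = 148*92 = 13616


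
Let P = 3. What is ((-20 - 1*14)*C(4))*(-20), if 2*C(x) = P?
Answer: 1020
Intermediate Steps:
C(x) = 3/2 (C(x) = (1/2)*3 = 3/2)
((-20 - 1*14)*C(4))*(-20) = ((-20 - 1*14)*(3/2))*(-20) = ((-20 - 14)*(3/2))*(-20) = -34*3/2*(-20) = -51*(-20) = 1020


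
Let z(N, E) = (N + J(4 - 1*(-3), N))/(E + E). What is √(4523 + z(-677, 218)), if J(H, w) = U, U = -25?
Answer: √214874534/218 ≈ 67.241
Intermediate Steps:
J(H, w) = -25
z(N, E) = (-25 + N)/(2*E) (z(N, E) = (N - 25)/(E + E) = (-25 + N)/((2*E)) = (-25 + N)*(1/(2*E)) = (-25 + N)/(2*E))
√(4523 + z(-677, 218)) = √(4523 + (½)*(-25 - 677)/218) = √(4523 + (½)*(1/218)*(-702)) = √(4523 - 351/218) = √(985663/218) = √214874534/218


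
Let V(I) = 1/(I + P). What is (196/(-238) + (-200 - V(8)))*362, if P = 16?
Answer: -14833493/204 ≈ -72713.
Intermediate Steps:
V(I) = 1/(16 + I) (V(I) = 1/(I + 16) = 1/(16 + I))
(196/(-238) + (-200 - V(8)))*362 = (196/(-238) + (-200 - 1/(16 + 8)))*362 = (196*(-1/238) + (-200 - 1/24))*362 = (-14/17 + (-200 - 1*1/24))*362 = (-14/17 + (-200 - 1/24))*362 = (-14/17 - 4801/24)*362 = -81953/408*362 = -14833493/204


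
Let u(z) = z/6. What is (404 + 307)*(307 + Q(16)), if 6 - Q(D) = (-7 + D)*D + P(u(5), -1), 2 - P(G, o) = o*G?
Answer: 236289/2 ≈ 1.1814e+5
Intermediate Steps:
u(z) = z/6 (u(z) = z*(⅙) = z/6)
P(G, o) = 2 - G*o (P(G, o) = 2 - o*G = 2 - G*o)
Q(D) = 19/6 - D*(-7 + D) (Q(D) = 6 - ((-7 + D)*D + (2 - 1*(⅙)*5*(-1))) = 6 - (D*(-7 + D) + (2 - 1*⅚*(-1))) = 6 - (D*(-7 + D) + (2 + ⅚)) = 6 - (D*(-7 + D) + 17/6) = 6 - (17/6 + D*(-7 + D)) = 6 + (-17/6 - D*(-7 + D)) = 19/6 - D*(-7 + D))
(404 + 307)*(307 + Q(16)) = (404 + 307)*(307 + (19/6 - 1*16² + 7*16)) = 711*(307 + (19/6 - 1*256 + 112)) = 711*(307 + (19/6 - 256 + 112)) = 711*(307 - 845/6) = 711*(997/6) = 236289/2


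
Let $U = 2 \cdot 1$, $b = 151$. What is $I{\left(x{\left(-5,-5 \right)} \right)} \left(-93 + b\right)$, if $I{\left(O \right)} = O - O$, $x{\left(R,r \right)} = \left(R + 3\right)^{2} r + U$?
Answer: $0$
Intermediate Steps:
$U = 2$
$x{\left(R,r \right)} = 2 + r \left(3 + R\right)^{2}$ ($x{\left(R,r \right)} = \left(R + 3\right)^{2} r + 2 = \left(3 + R\right)^{2} r + 2 = r \left(3 + R\right)^{2} + 2 = 2 + r \left(3 + R\right)^{2}$)
$I{\left(O \right)} = 0$
$I{\left(x{\left(-5,-5 \right)} \right)} \left(-93 + b\right) = 0 \left(-93 + 151\right) = 0 \cdot 58 = 0$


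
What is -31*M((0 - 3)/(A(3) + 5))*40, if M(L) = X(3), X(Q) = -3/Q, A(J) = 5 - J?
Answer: 1240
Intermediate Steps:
M(L) = -1 (M(L) = -3/3 = -3*⅓ = -1)
-31*M((0 - 3)/(A(3) + 5))*40 = -31*(-1)*40 = 31*40 = 1240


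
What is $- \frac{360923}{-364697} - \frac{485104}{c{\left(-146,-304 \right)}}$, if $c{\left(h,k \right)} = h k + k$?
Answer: $- \frac{10062905478}{1004740235} \approx -10.015$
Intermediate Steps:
$c{\left(h,k \right)} = k + h k$
$- \frac{360923}{-364697} - \frac{485104}{c{\left(-146,-304 \right)}} = - \frac{360923}{-364697} - \frac{485104}{\left(-304\right) \left(1 - 146\right)} = \left(-360923\right) \left(- \frac{1}{364697}\right) - \frac{485104}{\left(-304\right) \left(-145\right)} = \frac{360923}{364697} - \frac{485104}{44080} = \frac{360923}{364697} - \frac{30319}{2755} = - \frac{10062905478}{1004740235}$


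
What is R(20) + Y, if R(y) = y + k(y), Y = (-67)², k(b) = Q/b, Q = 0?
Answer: 4509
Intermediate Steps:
k(b) = 0 (k(b) = 0/b = 0)
Y = 4489
R(y) = y (R(y) = y + 0 = y)
R(20) + Y = 20 + 4489 = 4509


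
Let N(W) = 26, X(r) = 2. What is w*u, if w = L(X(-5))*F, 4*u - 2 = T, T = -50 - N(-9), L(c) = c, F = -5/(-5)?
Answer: -37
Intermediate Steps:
F = 1 (F = -5*(-⅕) = 1)
T = -76 (T = -50 - 1*26 = -50 - 26 = -76)
u = -37/2 (u = ½ + (¼)*(-76) = ½ - 19 = -37/2 ≈ -18.500)
w = 2 (w = 2*1 = 2)
w*u = 2*(-37/2) = -37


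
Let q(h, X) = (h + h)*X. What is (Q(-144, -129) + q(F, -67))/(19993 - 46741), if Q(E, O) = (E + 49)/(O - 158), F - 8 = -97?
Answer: -3422857/7676676 ≈ -0.44588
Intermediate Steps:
F = -89 (F = 8 - 97 = -89)
Q(E, O) = (49 + E)/(-158 + O)
q(h, X) = 2*X*h (q(h, X) = (2*h)*X = 2*X*h)
(Q(-144, -129) + q(F, -67))/(19993 - 46741) = ((49 - 144)/(-158 - 129) + 2*(-67)*(-89))/(19993 - 46741) = (-95/(-287) + 11926)/(-26748) = (-1/287*(-95) + 11926)*(-1/26748) = (95/287 + 11926)*(-1/26748) = (3422857/287)*(-1/26748) = -3422857/7676676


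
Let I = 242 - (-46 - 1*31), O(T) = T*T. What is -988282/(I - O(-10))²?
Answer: -988282/47961 ≈ -20.606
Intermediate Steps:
O(T) = T²
I = 319 (I = 242 - (-46 - 31) = 242 - 1*(-77) = 242 + 77 = 319)
-988282/(I - O(-10))² = -988282/(319 - 1*(-10)²)² = -988282/(319 - 1*100)² = -988282/(319 - 100)² = -988282/(219²) = -988282/47961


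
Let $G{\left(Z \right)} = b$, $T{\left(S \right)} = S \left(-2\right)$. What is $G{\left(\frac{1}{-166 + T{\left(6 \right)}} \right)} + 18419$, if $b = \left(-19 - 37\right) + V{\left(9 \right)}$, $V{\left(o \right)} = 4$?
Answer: $18367$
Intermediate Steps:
$T{\left(S \right)} = - 2 S$
$b = -52$ ($b = \left(-19 - 37\right) + 4 = -56 + 4 = -52$)
$G{\left(Z \right)} = -52$
$G{\left(\frac{1}{-166 + T{\left(6 \right)}} \right)} + 18419 = -52 + 18419 = 18367$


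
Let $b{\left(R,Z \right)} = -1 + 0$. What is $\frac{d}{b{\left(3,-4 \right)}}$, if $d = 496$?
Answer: $-496$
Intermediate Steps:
$b{\left(R,Z \right)} = -1$
$\frac{d}{b{\left(3,-4 \right)}} = \frac{496}{-1} = 496 \left(-1\right) = -496$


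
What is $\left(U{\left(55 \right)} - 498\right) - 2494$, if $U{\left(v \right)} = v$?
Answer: $-2937$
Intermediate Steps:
$\left(U{\left(55 \right)} - 498\right) - 2494 = \left(55 - 498\right) - 2494 = -443 - 2494 = -2937$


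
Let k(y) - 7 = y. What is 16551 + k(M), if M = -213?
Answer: 16345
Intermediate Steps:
k(y) = 7 + y
16551 + k(M) = 16551 + (7 - 213) = 16551 - 206 = 16345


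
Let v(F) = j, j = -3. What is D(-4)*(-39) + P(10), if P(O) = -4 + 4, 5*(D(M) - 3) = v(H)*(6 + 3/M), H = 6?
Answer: 117/20 ≈ 5.8500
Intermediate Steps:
v(F) = -3
D(M) = -3/5 - 9/(5*M) (D(M) = 3 + (-3*(6 + 3/M))/5 = 3 + (-18 - 9/M)/5 = 3 + (-18/5 - 9/(5*M)) = -3/5 - 9/(5*M))
P(O) = 0
D(-4)*(-39) + P(10) = ((3/5)*(-3 - 1*(-4))/(-4))*(-39) + 0 = ((3/5)*(-1/4)*(-3 + 4))*(-39) + 0 = ((3/5)*(-1/4)*1)*(-39) + 0 = -3/20*(-39) + 0 = 117/20 + 0 = 117/20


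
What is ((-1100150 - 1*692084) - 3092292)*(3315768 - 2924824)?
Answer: -1909576132544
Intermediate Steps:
((-1100150 - 1*692084) - 3092292)*(3315768 - 2924824) = ((-1100150 - 692084) - 3092292)*390944 = (-1792234 - 3092292)*390944 = -4884526*390944 = -1909576132544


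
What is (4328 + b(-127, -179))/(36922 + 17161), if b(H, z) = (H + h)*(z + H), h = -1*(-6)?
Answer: 41354/54083 ≈ 0.76464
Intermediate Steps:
h = 6
b(H, z) = (6 + H)*(H + z) (b(H, z) = (H + 6)*(z + H) = (6 + H)*(H + z))
(4328 + b(-127, -179))/(36922 + 17161) = (4328 + ((-127)**2 + 6*(-127) + 6*(-179) - 127*(-179)))/(36922 + 17161) = (4328 + (16129 - 762 - 1074 + 22733))/54083 = (4328 + 37026)*(1/54083) = 41354*(1/54083) = 41354/54083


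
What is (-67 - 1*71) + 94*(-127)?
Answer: -12076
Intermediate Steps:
(-67 - 1*71) + 94*(-127) = (-67 - 71) - 11938 = -138 - 11938 = -12076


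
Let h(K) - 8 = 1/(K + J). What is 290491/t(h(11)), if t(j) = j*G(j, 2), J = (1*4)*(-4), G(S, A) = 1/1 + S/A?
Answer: 14524550/1911 ≈ 7600.5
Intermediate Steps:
G(S, A) = 1 + S/A (G(S, A) = 1*1 + S/A = 1 + S/A)
J = -16 (J = 4*(-4) = -16)
h(K) = 8 + 1/(-16 + K) (h(K) = 8 + 1/(K - 16) = 8 + 1/(-16 + K))
t(j) = j*(1 + j/2) (t(j) = j*((2 + j)/2) = j*(1 + j/2))
290491/t(h(11)) = 290491/((((-127 + 8*11)/(-16 + 11))*(2 + (-127 + 8*11)/(-16 + 11))/2)) = 290491/((((-127 + 88)/(-5))*(2 + (-127 + 88)/(-5))/2)) = 290491/(((-⅕*(-39))*(2 - ⅕*(-39))/2)) = 290491/(((½)*(39/5)*(2 + 39/5))) = 290491/(((½)*(39/5)*(49/5))) = 290491/(1911/50) = 290491*(50/1911) = 14524550/1911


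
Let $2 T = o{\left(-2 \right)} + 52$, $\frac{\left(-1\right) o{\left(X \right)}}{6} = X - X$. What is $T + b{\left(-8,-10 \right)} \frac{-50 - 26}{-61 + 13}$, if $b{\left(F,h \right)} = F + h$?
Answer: $- \frac{5}{2} \approx -2.5$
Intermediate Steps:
$o{\left(X \right)} = 0$ ($o{\left(X \right)} = - 6 \left(X - X\right) = \left(-6\right) 0 = 0$)
$T = 26$ ($T = \frac{0 + 52}{2} = \frac{1}{2} \cdot 52 = 26$)
$T + b{\left(-8,-10 \right)} \frac{-50 - 26}{-61 + 13} = 26 + \left(-8 - 10\right) \frac{-50 - 26}{-61 + 13} = 26 - 18 \left(- \frac{76}{-48}\right) = 26 - 18 \left(\left(-76\right) \left(- \frac{1}{48}\right)\right) = 26 - \frac{57}{2} = - \frac{5}{2}$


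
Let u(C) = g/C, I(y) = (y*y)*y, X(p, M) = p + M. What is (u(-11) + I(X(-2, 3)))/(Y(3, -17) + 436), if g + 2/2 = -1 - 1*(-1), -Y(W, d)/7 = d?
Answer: 4/2035 ≈ 0.0019656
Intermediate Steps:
Y(W, d) = -7*d
X(p, M) = M + p
g = -1 (g = -1 + (-1 - 1*(-1)) = -1 + (-1 + 1) = -1 + 0 = -1)
I(y) = y³ (I(y) = y²*y = y³)
u(C) = -1/C
(u(-11) + I(X(-2, 3)))/(Y(3, -17) + 436) = (-1/(-11) + (3 - 2)³)/(-7*(-17) + 436) = (-1*(-1/11) + 1³)/(119 + 436) = (1/11 + 1)/555 = (12/11)*(1/555) = 4/2035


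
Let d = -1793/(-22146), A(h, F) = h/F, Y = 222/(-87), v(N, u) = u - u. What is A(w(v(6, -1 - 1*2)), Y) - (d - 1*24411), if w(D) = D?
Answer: 540604213/22146 ≈ 24411.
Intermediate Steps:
v(N, u) = 0
Y = -74/29 (Y = 222*(-1/87) = -74/29 ≈ -2.5517)
d = 1793/22146 (d = -1793*(-1/22146) = 1793/22146 ≈ 0.080963)
A(w(v(6, -1 - 1*2)), Y) - (d - 1*24411) = 0/(-74/29) - (1793/22146 - 1*24411) = 0*(-29/74) - (1793/22146 - 24411) = 0 - 1*(-540604213/22146) = 0 + 540604213/22146 = 540604213/22146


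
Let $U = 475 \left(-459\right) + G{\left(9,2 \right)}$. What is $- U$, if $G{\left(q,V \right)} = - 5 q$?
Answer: $218070$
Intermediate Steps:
$U = -218070$ ($U = 475 \left(-459\right) - 45 = -218025 - 45 = -218070$)
$- U = \left(-1\right) \left(-218070\right) = 218070$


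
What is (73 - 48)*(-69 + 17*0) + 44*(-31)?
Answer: -3089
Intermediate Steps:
(73 - 48)*(-69 + 17*0) + 44*(-31) = 25*(-69 + 0) - 1364 = 25*(-69) - 1364 = -1725 - 1364 = -3089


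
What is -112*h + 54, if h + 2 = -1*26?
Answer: 3190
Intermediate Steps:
h = -28 (h = -2 - 1*26 = -2 - 26 = -28)
-112*h + 54 = -112*(-28) + 54 = 3136 + 54 = 3190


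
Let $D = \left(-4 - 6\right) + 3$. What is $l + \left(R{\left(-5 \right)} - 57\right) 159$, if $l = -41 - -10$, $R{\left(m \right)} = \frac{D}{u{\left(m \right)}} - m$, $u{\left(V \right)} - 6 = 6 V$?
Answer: $- \frac{66021}{8} \approx -8252.6$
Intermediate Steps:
$D = -7$ ($D = \left(-4 - 6\right) + 3 = -10 + 3 = -7$)
$u{\left(V \right)} = 6 + 6 V$
$R{\left(m \right)} = - m - \frac{7}{6 + 6 m}$ ($R{\left(m \right)} = - \frac{7}{6 + 6 m} - m = - m - \frac{7}{6 + 6 m}$)
$l = -31$ ($l = -41 + 10 = -31$)
$l + \left(R{\left(-5 \right)} - 57\right) 159 = -31 + \left(\frac{- \frac{7}{6} - - 5 \left(1 - 5\right)}{1 - 5} - 57\right) 159 = -31 + \left(\frac{- \frac{7}{6} - \left(-5\right) \left(-4\right)}{-4} - 57\right) 159 = -31 + \left(- \frac{- \frac{7}{6} - 20}{4} - 57\right) 159 = -31 + \left(\left(- \frac{1}{4}\right) \left(- \frac{127}{6}\right) - 57\right) 159 = -31 + \left(\frac{127}{24} - 57\right) 159 = -31 - \frac{65773}{8} = - \frac{66021}{8}$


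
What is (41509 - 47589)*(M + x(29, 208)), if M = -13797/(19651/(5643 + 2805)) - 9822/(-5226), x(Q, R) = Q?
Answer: 614035387878400/17116021 ≈ 3.5875e+7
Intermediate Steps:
M = -101489027089/17116021 (M = -13797/(19651/8448) - 9822*(-1/5226) = -13797/(19651*(1/8448)) + 1637/871 = -13797/19651/8448 + 1637/871 = -13797*8448/19651 + 1637/871 = -116557056/19651 + 1637/871 = -101489027089/17116021 ≈ -5929.5)
(41509 - 47589)*(M + x(29, 208)) = (41509 - 47589)*(-101489027089/17116021 + 29) = -6080*(-100992662480/17116021) = 614035387878400/17116021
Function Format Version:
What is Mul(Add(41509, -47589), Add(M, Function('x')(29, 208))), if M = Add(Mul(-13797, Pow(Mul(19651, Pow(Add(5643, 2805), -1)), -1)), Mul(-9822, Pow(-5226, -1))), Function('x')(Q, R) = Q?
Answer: Rational(614035387878400, 17116021) ≈ 3.5875e+7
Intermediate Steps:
M = Rational(-101489027089, 17116021) (M = Add(Mul(-13797, Pow(Mul(19651, Pow(8448, -1)), -1)), Mul(-9822, Rational(-1, 5226))) = Add(Mul(-13797, Pow(Mul(19651, Rational(1, 8448)), -1)), Rational(1637, 871)) = Add(Mul(-13797, Pow(Rational(19651, 8448), -1)), Rational(1637, 871)) = Add(Mul(-13797, Rational(8448, 19651)), Rational(1637, 871)) = Add(Rational(-116557056, 19651), Rational(1637, 871)) = Rational(-101489027089, 17116021) ≈ -5929.5)
Mul(Add(41509, -47589), Add(M, Function('x')(29, 208))) = Mul(Add(41509, -47589), Add(Rational(-101489027089, 17116021), 29)) = Mul(-6080, Rational(-100992662480, 17116021)) = Rational(614035387878400, 17116021)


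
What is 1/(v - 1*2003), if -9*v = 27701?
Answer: -9/45728 ≈ -0.00019682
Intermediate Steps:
v = -27701/9 (v = -1/9*27701 = -27701/9 ≈ -3077.9)
1/(v - 1*2003) = 1/(-27701/9 - 1*2003) = 1/(-27701/9 - 2003) = 1/(-45728/9) = -9/45728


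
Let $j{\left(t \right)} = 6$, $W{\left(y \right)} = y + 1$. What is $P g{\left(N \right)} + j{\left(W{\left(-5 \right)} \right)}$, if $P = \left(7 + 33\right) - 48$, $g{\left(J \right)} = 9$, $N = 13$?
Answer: $-66$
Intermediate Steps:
$W{\left(y \right)} = 1 + y$
$P = -8$ ($P = 40 - 48 = -8$)
$P g{\left(N \right)} + j{\left(W{\left(-5 \right)} \right)} = \left(-8\right) 9 + 6 = -72 + 6 = -66$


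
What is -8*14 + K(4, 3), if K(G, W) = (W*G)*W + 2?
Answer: -74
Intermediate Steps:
K(G, W) = 2 + G*W² (K(G, W) = (G*W)*W + 2 = G*W² + 2 = 2 + G*W²)
-8*14 + K(4, 3) = -8*14 + (2 + 4*3²) = -112 + (2 + 4*9) = -112 + (2 + 36) = -112 + 38 = -74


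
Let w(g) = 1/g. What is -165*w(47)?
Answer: -165/47 ≈ -3.5106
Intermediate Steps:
-165*w(47) = -165/47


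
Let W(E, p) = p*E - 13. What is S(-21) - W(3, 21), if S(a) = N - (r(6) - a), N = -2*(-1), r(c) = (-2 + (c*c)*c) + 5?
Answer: -288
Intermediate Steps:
W(E, p) = -13 + E*p (W(E, p) = E*p - 13 = -13 + E*p)
r(c) = 3 + c**3 (r(c) = (-2 + c**2*c) + 5 = (-2 + c**3) + 5 = 3 + c**3)
N = 2
S(a) = -217 + a (S(a) = 2 - ((3 + 6**3) - a) = 2 - ((3 + 216) - a) = 2 - (219 - a) = 2 + (-219 + a) = -217 + a)
S(-21) - W(3, 21) = (-217 - 21) - (-13 + 3*21) = -238 - (-13 + 63) = -238 - 1*50 = -238 - 50 = -288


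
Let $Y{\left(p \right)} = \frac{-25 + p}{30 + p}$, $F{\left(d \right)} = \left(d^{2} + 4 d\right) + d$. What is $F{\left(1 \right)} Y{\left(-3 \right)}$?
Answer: $- \frac{56}{9} \approx -6.2222$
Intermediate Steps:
$F{\left(d \right)} = d^{2} + 5 d$
$Y{\left(p \right)} = \frac{-25 + p}{30 + p}$
$F{\left(1 \right)} Y{\left(-3 \right)} = 1 \left(5 + 1\right) \frac{-25 - 3}{30 - 3} = 1 \cdot 6 \cdot \frac{1}{27} \left(-28\right) = 6 \cdot \frac{1}{27} \left(-28\right) = 6 \left(- \frac{28}{27}\right) = - \frac{56}{9}$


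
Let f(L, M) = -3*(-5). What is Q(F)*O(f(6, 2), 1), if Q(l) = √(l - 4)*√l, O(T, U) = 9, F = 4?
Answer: 0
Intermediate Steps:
f(L, M) = 15
Q(l) = √l*√(-4 + l) (Q(l) = √(-4 + l)*√l = √l*√(-4 + l))
Q(F)*O(f(6, 2), 1) = (√4*√(-4 + 4))*9 = (2*√0)*9 = (2*0)*9 = 0*9 = 0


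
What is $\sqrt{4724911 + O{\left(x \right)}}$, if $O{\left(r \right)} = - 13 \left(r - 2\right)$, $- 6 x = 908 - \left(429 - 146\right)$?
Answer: $\frac{\sqrt{170146482}}{6} \approx 2174.0$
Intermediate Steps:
$x = - \frac{625}{6}$ ($x = - \frac{908 - \left(429 - 146\right)}{6} = - \frac{908 - 283}{6} = \left(- \frac{1}{6}\right) 625 = - \frac{625}{6} \approx -104.17$)
$O{\left(r \right)} = 26 - 13 r$ ($O{\left(r \right)} = - 13 \left(-2 + r\right) = 26 - 13 r$)
$\sqrt{4724911 + O{\left(x \right)}} = \sqrt{4724911 + \left(26 - - \frac{8125}{6}\right)} = \sqrt{4724911 + \left(26 + \frac{8125}{6}\right)} = \sqrt{4724911 + \frac{8281}{6}} = \sqrt{\frac{28357747}{6}} = \frac{\sqrt{170146482}}{6}$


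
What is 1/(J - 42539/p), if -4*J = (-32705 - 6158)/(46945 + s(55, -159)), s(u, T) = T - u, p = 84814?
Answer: -7926886068/2327716777 ≈ -3.4054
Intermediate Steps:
J = 38863/186924 (J = -(-32705 - 6158)/(4*(46945 + (-159 - 1*55))) = -(-38863)/(4*(46945 + (-159 - 55))) = -(-38863)/(4*(46945 - 214)) = -(-38863)/(4*46731) = -¼*(-38863/46731) = 38863/186924 ≈ 0.20791)
1/(J - 42539/p) = 1/(38863/186924 - 42539/84814) = 1/(-2327716777/7926886068) = -7926886068/2327716777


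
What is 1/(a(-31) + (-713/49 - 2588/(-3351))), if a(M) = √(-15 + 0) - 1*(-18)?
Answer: 113811417069/884850257176 - 26961311601*I*√15/884850257176 ≈ 0.12862 - 0.11801*I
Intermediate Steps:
a(M) = 18 + I*√15 (a(M) = √(-15) + 18 = I*√15 + 18 = 18 + I*√15)
1/(a(-31) + (-713/49 - 2588/(-3351))) = 1/((18 + I*√15) + (-713/49 - 2588/(-3351))) = 1/((18 + I*√15) + (-713*1/49 - 2588*(-1/3351))) = 1/((18 + I*√15) + (-713/49 + 2588/3351)) = 1/((18 + I*√15) - 2262451/164199) = 1/(693131/164199 + I*√15)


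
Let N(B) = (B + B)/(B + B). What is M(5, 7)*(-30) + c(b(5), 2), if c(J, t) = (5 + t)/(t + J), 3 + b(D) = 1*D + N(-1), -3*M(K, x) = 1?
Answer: 57/5 ≈ 11.400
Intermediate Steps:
N(B) = 1 (N(B) = (2*B)/((2*B)) = (2*B)*(1/(2*B)) = 1)
M(K, x) = -1/3 (M(K, x) = -1/3*1 = -1/3)
b(D) = -2 + D (b(D) = -3 + (1*D + 1) = -3 + (D + 1) = -3 + (1 + D) = -2 + D)
c(J, t) = (5 + t)/(J + t)
M(5, 7)*(-30) + c(b(5), 2) = -1/3*(-30) + (5 + 2)/((-2 + 5) + 2) = 10 + 7/(3 + 2) = 10 + 7/5 = 57/5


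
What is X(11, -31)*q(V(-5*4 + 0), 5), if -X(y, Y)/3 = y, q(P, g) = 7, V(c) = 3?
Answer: -231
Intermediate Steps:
X(y, Y) = -3*y
X(11, -31)*q(V(-5*4 + 0), 5) = -3*11*7 = -33*7 = -231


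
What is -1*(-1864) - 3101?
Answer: -1237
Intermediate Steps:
-1*(-1864) - 3101 = 1864 - 3101 = -1237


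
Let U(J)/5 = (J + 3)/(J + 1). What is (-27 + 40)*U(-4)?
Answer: 65/3 ≈ 21.667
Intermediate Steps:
U(J) = 5*(3 + J)/(1 + J) (U(J) = 5*((J + 3)/(J + 1)) = 5*((3 + J)/(1 + J)) = 5*(3 + J)/(1 + J))
(-27 + 40)*U(-4) = (-27 + 40)*(5*(3 - 4)/(1 - 4)) = 13*(5*(-1)/(-3)) = 13*(5*(-⅓)*(-1)) = 13*(5/3) = 65/3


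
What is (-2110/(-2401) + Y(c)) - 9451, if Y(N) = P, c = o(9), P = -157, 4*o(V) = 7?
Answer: -23066698/2401 ≈ -9607.1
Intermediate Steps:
o(V) = 7/4 (o(V) = (¼)*7 = 7/4)
c = 7/4 ≈ 1.7500
Y(N) = -157
(-2110/(-2401) + Y(c)) - 9451 = (-2110/(-2401) - 157) - 9451 = (-2110*(-1/2401) - 157) - 9451 = (2110/2401 - 157) - 9451 = -374847/2401 - 9451 = -23066698/2401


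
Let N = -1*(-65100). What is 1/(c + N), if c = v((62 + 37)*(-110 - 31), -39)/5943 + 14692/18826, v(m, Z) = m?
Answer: 18647153/1213900414037 ≈ 1.5361e-5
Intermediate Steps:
N = 65100
c = -29246263/18647153 (c = ((62 + 37)*(-110 - 31))/5943 + 14692/18826 = (99*(-141))*(1/5943) + 14692*(1/18826) = -13959*1/5943 + 7346/9413 = -4653/1981 + 7346/9413 = -29246263/18647153 ≈ -1.5684)
1/(c + N) = 1/(-29246263/18647153 + 65100) = 1/(1213900414037/18647153) = 18647153/1213900414037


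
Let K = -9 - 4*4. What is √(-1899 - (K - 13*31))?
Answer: I*√1471 ≈ 38.354*I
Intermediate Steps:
K = -25 (K = -9 - 1*16 = -9 - 16 = -25)
√(-1899 - (K - 13*31)) = √(-1899 - (-25 - 13*31)) = √(-1899 - (-25 - 403)) = √(-1899 - 1*(-428)) = √(-1899 + 428) = √(-1471) = I*√1471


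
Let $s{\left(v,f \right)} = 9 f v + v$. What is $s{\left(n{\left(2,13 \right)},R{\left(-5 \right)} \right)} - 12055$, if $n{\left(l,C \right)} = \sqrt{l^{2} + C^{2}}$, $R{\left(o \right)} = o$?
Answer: $-12055 - 44 \sqrt{173} \approx -12634.0$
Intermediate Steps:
$n{\left(l,C \right)} = \sqrt{C^{2} + l^{2}}$
$s{\left(v,f \right)} = v + 9 f v$ ($s{\left(v,f \right)} = 9 f v + v = v + 9 f v$)
$s{\left(n{\left(2,13 \right)},R{\left(-5 \right)} \right)} - 12055 = \sqrt{13^{2} + 2^{2}} \left(1 + 9 \left(-5\right)\right) - 12055 = \sqrt{169 + 4} \left(1 - 45\right) - 12055 = \sqrt{173} \left(-44\right) - 12055 = - 44 \sqrt{173} - 12055 = -12055 - 44 \sqrt{173}$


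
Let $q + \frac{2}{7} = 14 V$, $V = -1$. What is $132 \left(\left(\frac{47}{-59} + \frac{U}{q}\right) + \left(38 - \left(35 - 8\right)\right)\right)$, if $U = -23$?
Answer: $\frac{2300067}{1475} \approx 1559.4$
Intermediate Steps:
$q = - \frac{100}{7}$ ($q = - \frac{2}{7} + 14 \left(-1\right) = - \frac{2}{7} - 14 = - \frac{100}{7} \approx -14.286$)
$132 \left(\left(\frac{47}{-59} + \frac{U}{q}\right) + \left(38 - \left(35 - 8\right)\right)\right) = 132 \left(\left(\frac{47}{-59} - \frac{23}{- \frac{100}{7}}\right) + \left(38 - \left(35 - 8\right)\right)\right) = 132 \left(\left(47 \left(- \frac{1}{59}\right) - - \frac{161}{100}\right) + \left(38 - \left(35 - 8\right)\right)\right) = 132 \left(\left(- \frac{47}{59} + \frac{161}{100}\right) + \left(38 - 27\right)\right) = 132 \left(\frac{4799}{5900} + \left(38 - 27\right)\right) = 132 \left(\frac{4799}{5900} + 11\right) = 132 \cdot \frac{69699}{5900} = \frac{2300067}{1475}$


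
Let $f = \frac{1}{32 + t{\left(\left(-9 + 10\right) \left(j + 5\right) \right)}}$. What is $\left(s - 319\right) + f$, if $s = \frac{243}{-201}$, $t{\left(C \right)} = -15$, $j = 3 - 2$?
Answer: $- \frac{364651}{1139} \approx -320.15$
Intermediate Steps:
$j = 1$
$f = \frac{1}{17}$ ($f = \frac{1}{32 - 15} = \frac{1}{17} \approx 0.058824$)
$s = - \frac{81}{67}$ ($s = 243 \left(- \frac{1}{201}\right) = - \frac{81}{67} \approx -1.209$)
$\left(s - 319\right) + f = \left(- \frac{81}{67} - 319\right) + \frac{1}{17} = - \frac{21454}{67} + \frac{1}{17} = - \frac{364651}{1139}$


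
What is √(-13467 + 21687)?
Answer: 2*√2055 ≈ 90.664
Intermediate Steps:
√(-13467 + 21687) = √8220 = 2*√2055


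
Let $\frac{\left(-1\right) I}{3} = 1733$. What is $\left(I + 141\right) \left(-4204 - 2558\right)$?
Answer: $34202196$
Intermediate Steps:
$I = -5199$ ($I = \left(-3\right) 1733 = -5199$)
$\left(I + 141\right) \left(-4204 - 2558\right) = \left(-5199 + 141\right) \left(-4204 - 2558\right) = \left(-5058\right) \left(-6762\right) = 34202196$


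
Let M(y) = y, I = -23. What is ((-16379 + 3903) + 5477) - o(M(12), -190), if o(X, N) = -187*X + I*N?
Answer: -9125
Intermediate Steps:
o(X, N) = -187*X - 23*N
((-16379 + 3903) + 5477) - o(M(12), -190) = ((-16379 + 3903) + 5477) - (-187*12 - 23*(-190)) = (-12476 + 5477) - (-2244 + 4370) = -6999 - 1*2126 = -6999 - 2126 = -9125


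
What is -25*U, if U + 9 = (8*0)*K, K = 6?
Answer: 225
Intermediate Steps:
U = -9 (U = -9 + (8*0)*6 = -9 + 0*6 = -9 + 0 = -9)
-25*U = -25*(-9) = 225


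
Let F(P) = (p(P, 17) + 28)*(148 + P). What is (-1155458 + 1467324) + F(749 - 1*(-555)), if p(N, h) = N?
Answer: 2245930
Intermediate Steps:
F(P) = (28 + P)*(148 + P) (F(P) = (P + 28)*(148 + P) = (28 + P)*(148 + P))
(-1155458 + 1467324) + F(749 - 1*(-555)) = (-1155458 + 1467324) + (4144 + (749 - 1*(-555))² + 176*(749 - 1*(-555))) = 311866 + (4144 + (749 + 555)² + 176*(749 + 555)) = 311866 + (4144 + 1304² + 176*1304) = 311866 + (4144 + 1700416 + 229504) = 311866 + 1934064 = 2245930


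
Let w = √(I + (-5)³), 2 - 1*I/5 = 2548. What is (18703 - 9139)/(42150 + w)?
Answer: 26874840/118442357 - 3188*I*√12855/592211785 ≈ 0.2269 - 0.00061035*I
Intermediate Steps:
I = -12730 (I = 10 - 5*2548 = 10 - 12740 = -12730)
w = I*√12855 (w = √(-12730 + (-5)³) = √(-12730 - 125) = √(-12855) = I*√12855 ≈ 113.38*I)
(18703 - 9139)/(42150 + w) = (18703 - 9139)/(42150 + I*√12855) = 9564/(42150 + I*√12855)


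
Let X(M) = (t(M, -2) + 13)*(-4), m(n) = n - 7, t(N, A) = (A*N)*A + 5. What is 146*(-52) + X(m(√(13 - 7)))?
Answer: -7552 - 16*√6 ≈ -7591.2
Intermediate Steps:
t(N, A) = 5 + N*A² (t(N, A) = N*A² + 5 = 5 + N*A²)
m(n) = -7 + n
X(M) = -72 - 16*M (X(M) = ((5 + M*(-2)²) + 13)*(-4) = ((5 + M*4) + 13)*(-4) = ((5 + 4*M) + 13)*(-4) = (18 + 4*M)*(-4) = -72 - 16*M)
146*(-52) + X(m(√(13 - 7))) = 146*(-52) + (-72 - 16*(-7 + √(13 - 7))) = -7592 + (-72 - 16*(-7 + √6)) = -7592 + (-72 + (112 - 16*√6)) = -7592 + (40 - 16*√6) = -7552 - 16*√6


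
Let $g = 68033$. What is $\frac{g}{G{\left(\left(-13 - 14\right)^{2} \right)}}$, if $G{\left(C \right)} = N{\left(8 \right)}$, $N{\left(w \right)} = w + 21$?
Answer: $\frac{68033}{29} \approx 2346.0$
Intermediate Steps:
$N{\left(w \right)} = 21 + w$
$G{\left(C \right)} = 29$ ($G{\left(C \right)} = 21 + 8 = 29$)
$\frac{g}{G{\left(\left(-13 - 14\right)^{2} \right)}} = \frac{68033}{29}$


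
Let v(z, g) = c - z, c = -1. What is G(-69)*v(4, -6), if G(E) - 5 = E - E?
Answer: -25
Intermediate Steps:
v(z, g) = -1 - z
G(E) = 5 (G(E) = 5 + (E - E) = 5 + 0 = 5)
G(-69)*v(4, -6) = 5*(-1 - 1*4) = 5*(-1 - 4) = 5*(-5) = -25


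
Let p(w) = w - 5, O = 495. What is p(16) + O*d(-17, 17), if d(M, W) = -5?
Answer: -2464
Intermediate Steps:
p(w) = -5 + w
p(16) + O*d(-17, 17) = (-5 + 16) + 495*(-5) = 11 - 2475 = -2464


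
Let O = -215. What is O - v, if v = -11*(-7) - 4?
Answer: -288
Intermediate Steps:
v = 73 (v = 77 - 4 = 73)
O - v = -215 - 1*73 = -215 - 73 = -288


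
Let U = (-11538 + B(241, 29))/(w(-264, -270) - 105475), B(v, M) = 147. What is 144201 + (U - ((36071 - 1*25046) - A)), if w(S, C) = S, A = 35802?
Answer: 17867576133/105739 ≈ 1.6898e+5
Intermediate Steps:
U = 11391/105739 (U = (-11538 + 147)/(-264 - 105475) = -11391/(-105739) = -11391*(-1/105739) = 11391/105739 ≈ 0.10773)
144201 + (U - ((36071 - 1*25046) - A)) = 144201 + (11391/105739 - ((36071 - 1*25046) - 1*35802)) = 144201 + (11391/105739 - ((36071 - 25046) - 35802)) = 144201 + (11391/105739 - (11025 - 35802)) = 144201 + (11391/105739 - 1*(-24777)) = 144201 + (11391/105739 + 24777) = 144201 + 2619906594/105739 = 17867576133/105739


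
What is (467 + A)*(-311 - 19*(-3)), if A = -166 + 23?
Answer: -82296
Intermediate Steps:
A = -143
(467 + A)*(-311 - 19*(-3)) = (467 - 143)*(-311 - 19*(-3)) = 324*(-311 + 57) = 324*(-254) = -82296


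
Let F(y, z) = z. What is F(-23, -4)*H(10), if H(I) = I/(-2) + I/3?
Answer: 20/3 ≈ 6.6667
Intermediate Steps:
H(I) = -I/6 (H(I) = I*(-1/2) + I*(1/3) = -I/2 + I/3 = -I/6)
F(-23, -4)*H(10) = -(-2)*10/3 = -4*(-5/3) = 20/3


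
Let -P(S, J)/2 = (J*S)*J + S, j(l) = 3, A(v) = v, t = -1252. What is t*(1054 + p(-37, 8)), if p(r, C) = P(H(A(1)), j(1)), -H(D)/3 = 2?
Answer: -1469848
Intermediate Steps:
H(D) = -6 (H(D) = -3*2 = -6)
P(S, J) = -2*S - 2*S*J² (P(S, J) = -2*((J*S)*J + S) = -2*(S*J² + S) = -2*(S + S*J²) = -2*S - 2*S*J²)
p(r, C) = 120 (p(r, C) = -2*(-6)*(1 + 3²) = -2*(-6)*(1 + 9) = -2*(-6)*10 = 120)
t*(1054 + p(-37, 8)) = -1252*(1054 + 120) = -1252*1174 = -1469848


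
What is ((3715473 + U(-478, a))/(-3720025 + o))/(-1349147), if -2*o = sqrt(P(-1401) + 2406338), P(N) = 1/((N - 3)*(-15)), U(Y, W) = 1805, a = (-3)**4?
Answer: 1164901643825868000/1572784890564266879173693 - 133822008*sqrt(3294036088265)/1572784890564266879173693 ≈ 7.4051e-7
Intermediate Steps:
a = 81
P(N) = 1/(45 - 15*N) (P(N) = 1/((-3 + N)*(-15)) = 1/(45 - 15*N))
o = -sqrt(3294036088265)/2340 (o = -sqrt(-1/(-45 + 15*(-1401)) + 2406338)/2 = -sqrt(-1/(-45 - 21015) + 2406338)/2 = -sqrt(-1/(-21060) + 2406338)/2 = -sqrt(-1*(-1/21060) + 2406338)/2 = -sqrt(1/21060 + 2406338)/2 = -sqrt(3294036088265)/2340 ≈ -775.62)
((3715473 + U(-478, a))/(-3720025 + o))/(-1349147) = ((3715473 + 1805)/(-3720025 - sqrt(3294036088265)/2340))/(-1349147) = (3717278/(-3720025 - sqrt(3294036088265)/2340))*(-1/1349147) = -3717278/(1349147*(-3720025 - sqrt(3294036088265)/2340))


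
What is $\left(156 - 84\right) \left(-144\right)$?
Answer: $-10368$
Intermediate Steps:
$\left(156 - 84\right) \left(-144\right) = 72 \left(-144\right) = -10368$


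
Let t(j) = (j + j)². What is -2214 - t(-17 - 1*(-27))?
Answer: -2614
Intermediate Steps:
t(j) = 4*j² (t(j) = (2*j)² = 4*j²)
-2214 - t(-17 - 1*(-27)) = -2214 - 4*(-17 - 1*(-27))² = -2214 - 4*(-17 + 27)² = -2214 - 4*10² = -2214 - 4*100 = -2214 - 1*400 = -2214 - 400 = -2614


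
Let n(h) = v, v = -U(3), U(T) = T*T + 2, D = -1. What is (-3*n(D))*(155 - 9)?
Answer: 4818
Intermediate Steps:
U(T) = 2 + T² (U(T) = T² + 2 = 2 + T²)
v = -11 (v = -(2 + 3²) = -(2 + 9) = -1*11 = -11)
n(h) = -11
(-3*n(D))*(155 - 9) = (-3*(-11))*(155 - 9) = 33*146 = 4818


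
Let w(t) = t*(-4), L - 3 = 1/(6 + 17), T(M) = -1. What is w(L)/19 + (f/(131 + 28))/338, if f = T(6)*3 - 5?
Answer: -7525628/11742627 ≈ -0.64088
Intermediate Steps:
L = 70/23 (L = 3 + 1/(6 + 17) = 3 + 1/23 = 70/23 ≈ 3.0435)
w(t) = -4*t
f = -8 (f = -1*3 - 5 = -3 - 5 = -8)
w(L)/19 + (f/(131 + 28))/338 = -4*70/23/19 - 8/(131 + 28)/338 = -280/23*1/19 - 8/159*(1/338) = -280/437 - 8*1/159*(1/338) = -280/437 - 8/159*1/338 = -280/437 - 4/26871 = -7525628/11742627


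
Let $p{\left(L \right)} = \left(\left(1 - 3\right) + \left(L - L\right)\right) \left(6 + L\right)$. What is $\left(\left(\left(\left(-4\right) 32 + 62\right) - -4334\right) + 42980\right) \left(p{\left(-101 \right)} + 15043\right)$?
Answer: $719728784$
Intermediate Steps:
$p{\left(L \right)} = -12 - 2 L$ ($p{\left(L \right)} = \left(-2 + 0\right) \left(6 + L\right) = - 2 \left(6 + L\right) = -12 - 2 L$)
$\left(\left(\left(\left(-4\right) 32 + 62\right) - -4334\right) + 42980\right) \left(p{\left(-101 \right)} + 15043\right) = \left(\left(\left(\left(-4\right) 32 + 62\right) - -4334\right) + 42980\right) \left(\left(-12 - -202\right) + 15043\right) = \left(\left(\left(-128 + 62\right) + 4334\right) + 42980\right) \left(\left(-12 + 202\right) + 15043\right) = \left(\left(-66 + 4334\right) + 42980\right) \left(190 + 15043\right) = \left(4268 + 42980\right) 15233 = 47248 \cdot 15233 = 719728784$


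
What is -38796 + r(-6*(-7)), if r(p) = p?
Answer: -38754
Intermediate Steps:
-38796 + r(-6*(-7)) = -38796 - 6*(-7) = -38796 + 42 = -38754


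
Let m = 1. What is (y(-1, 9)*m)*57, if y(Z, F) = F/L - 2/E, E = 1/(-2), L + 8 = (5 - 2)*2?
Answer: -57/2 ≈ -28.500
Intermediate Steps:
L = -2 (L = -8 + (5 - 2)*2 = -8 + 3*2 = -8 + 6 = -2)
E = -½ ≈ -0.50000
y(Z, F) = 4 - F/2 (y(Z, F) = F/(-2) - 2/(-½) = F*(-½) - 2*(-2) = -F/2 + 4 = 4 - F/2)
(y(-1, 9)*m)*57 = ((4 - ½*9)*1)*57 = ((4 - 9/2)*1)*57 = -½*1*57 = -½*57 = -57/2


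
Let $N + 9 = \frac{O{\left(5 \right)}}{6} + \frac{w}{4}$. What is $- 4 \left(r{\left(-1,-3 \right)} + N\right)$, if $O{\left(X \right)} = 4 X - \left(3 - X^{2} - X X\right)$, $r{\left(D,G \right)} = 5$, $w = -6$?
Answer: $- \frac{68}{3} \approx -22.667$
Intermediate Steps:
$O{\left(X \right)} = -3 + 2 X^{2} + 4 X$ ($O{\left(X \right)} = 4 X + \left(\left(X^{2} + X^{2}\right) - 3\right) = 4 X + \left(2 X^{2} - 3\right) = 4 X + \left(-3 + 2 X^{2}\right) = -3 + 2 X^{2} + 4 X$)
$N = \frac{2}{3}$ ($N = -9 - \left(\frac{3}{2} - \frac{-3 + 2 \cdot 5^{2} + 4 \cdot 5}{6}\right) = -9 - \left(\frac{3}{2} - \left(-3 + 2 \cdot 25 + 20\right) \frac{1}{6}\right) = -9 - \left(\frac{3}{2} - \left(-3 + 50 + 20\right) \frac{1}{6}\right) = -9 + \left(67 \cdot \frac{1}{6} - \frac{3}{2}\right) = -9 + \left(\frac{67}{6} - \frac{3}{2}\right) = -9 + \frac{29}{3} = \frac{2}{3} \approx 0.66667$)
$- 4 \left(r{\left(-1,-3 \right)} + N\right) = - 4 \left(5 + \frac{2}{3}\right) = \left(-4\right) \frac{17}{3} = - \frac{68}{3}$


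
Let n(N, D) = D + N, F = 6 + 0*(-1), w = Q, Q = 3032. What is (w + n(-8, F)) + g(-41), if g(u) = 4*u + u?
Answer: 2825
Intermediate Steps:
w = 3032
g(u) = 5*u
F = 6 (F = 6 + 0 = 6)
(w + n(-8, F)) + g(-41) = (3032 + (6 - 8)) + 5*(-41) = (3032 - 2) - 205 = 3030 - 205 = 2825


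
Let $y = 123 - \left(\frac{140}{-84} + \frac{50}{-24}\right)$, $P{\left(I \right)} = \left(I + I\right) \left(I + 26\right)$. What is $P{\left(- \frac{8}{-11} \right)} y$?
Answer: $\frac{596232}{121} \approx 4927.5$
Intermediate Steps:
$P{\left(I \right)} = 2 I \left(26 + I\right)$
$y = \frac{507}{4}$ ($y = 123 - \left(140 \left(- \frac{1}{84}\right) + 50 \left(- \frac{1}{24}\right)\right) = 123 - \left(- \frac{5}{3} - \frac{25}{12}\right) = 123 - - \frac{15}{4} = 123 + \frac{15}{4} = \frac{507}{4} \approx 126.75$)
$P{\left(- \frac{8}{-11} \right)} y = 2 \left(- \frac{8}{-11}\right) \left(26 - \frac{8}{-11}\right) \frac{507}{4} = 2 \left(\left(-8\right) \left(- \frac{1}{11}\right)\right) \left(26 - - \frac{8}{11}\right) \frac{507}{4} = 2 \cdot \frac{8}{11} \left(26 + \frac{8}{11}\right) \frac{507}{4} = 2 \cdot \frac{8}{11} \cdot \frac{294}{11} \cdot \frac{507}{4} = \frac{4704}{121} \cdot \frac{507}{4} = \frac{596232}{121}$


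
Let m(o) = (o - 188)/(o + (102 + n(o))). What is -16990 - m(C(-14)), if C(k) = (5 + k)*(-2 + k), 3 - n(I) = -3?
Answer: -1070359/63 ≈ -16990.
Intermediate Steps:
n(I) = 6 (n(I) = 3 - 1*(-3) = 3 + 3 = 6)
C(k) = (-2 + k)*(5 + k)
m(o) = (-188 + o)/(108 + o) (m(o) = (o - 188)/(o + (102 + 6)) = (-188 + o)/(o + 108) = (-188 + o)/(108 + o))
-16990 - m(C(-14)) = -16990 - (-188 + (-10 + (-14)² + 3*(-14)))/(108 + (-10 + (-14)² + 3*(-14))) = -16990 - (-188 + (-10 + 196 - 42))/(108 + (-10 + 196 - 42)) = -16990 - (-188 + 144)/(108 + 144) = -16990 - (-44)/252 = -16990 - 1*(-11/63) = -16990 + 11/63 = -1070359/63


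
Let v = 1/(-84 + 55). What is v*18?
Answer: -18/29 ≈ -0.62069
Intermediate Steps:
v = -1/29 (v = 1/(-29) = -1/29 ≈ -0.034483)
v*18 = -1/29*18 = -18/29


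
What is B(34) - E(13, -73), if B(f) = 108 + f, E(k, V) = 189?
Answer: -47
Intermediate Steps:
B(34) - E(13, -73) = (108 + 34) - 1*189 = 142 - 189 = -47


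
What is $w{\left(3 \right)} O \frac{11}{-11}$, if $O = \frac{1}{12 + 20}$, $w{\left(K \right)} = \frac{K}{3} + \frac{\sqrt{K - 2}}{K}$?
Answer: $- \frac{1}{24} \approx -0.041667$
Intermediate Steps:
$w{\left(K \right)} = \frac{K}{3} + \frac{\sqrt{-2 + K}}{K}$ ($w{\left(K \right)} = K \frac{1}{3} + \frac{\sqrt{-2 + K}}{K} = \frac{K}{3} + \frac{\sqrt{-2 + K}}{K}$)
$O = \frac{1}{32} \approx 0.03125$
$w{\left(3 \right)} O \frac{11}{-11} = \left(\frac{1}{3} \cdot 3 + \frac{\sqrt{-2 + 3}}{3}\right) \frac{1}{32} \frac{11}{-11} = \left(1 + \frac{\sqrt{1}}{3}\right) \frac{1}{32} \cdot 11 \left(- \frac{1}{11}\right) = \left(1 + \frac{1}{3} \cdot 1\right) \frac{1}{32} \left(-1\right) = \left(1 + \frac{1}{3}\right) \frac{1}{32} \left(-1\right) = \frac{4}{3} \cdot \frac{1}{32} \left(-1\right) = \frac{1}{24} \left(-1\right) = - \frac{1}{24}$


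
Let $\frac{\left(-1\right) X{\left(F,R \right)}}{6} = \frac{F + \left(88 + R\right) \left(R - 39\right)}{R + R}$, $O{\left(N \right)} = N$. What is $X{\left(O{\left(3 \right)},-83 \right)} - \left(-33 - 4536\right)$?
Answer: $\frac{377406}{83} \approx 4547.1$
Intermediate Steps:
$X{\left(F,R \right)} = - \frac{3 \left(F + \left(-39 + R\right) \left(88 + R\right)\right)}{R}$ ($X{\left(F,R \right)} = - 6 \frac{F + \left(88 + R\right) \left(R - 39\right)}{R + R} = - 6 \frac{F + \left(88 + R\right) \left(-39 + R\right)}{2 R} = - 6 \left(F + \left(-39 + R\right) \left(88 + R\right)\right) \frac{1}{2 R} = - 6 \frac{F + \left(-39 + R\right) \left(88 + R\right)}{2 R} = - \frac{3 \left(F + \left(-39 + R\right) \left(88 + R\right)\right)}{R}$)
$X{\left(O{\left(3 \right)},-83 \right)} - \left(-33 - 4536\right) = \frac{3 \left(3432 - 3 - - 83 \left(49 - 83\right)\right)}{-83} - \left(-33 - 4536\right) = 3 \left(- \frac{1}{83}\right) \left(3432 - 3 - \left(-83\right) \left(-34\right)\right) - \left(-33 - 4536\right) = 3 \left(- \frac{1}{83}\right) \left(3432 - 3 - 2822\right) - -4569 = 3 \left(- \frac{1}{83}\right) 607 + 4569 = - \frac{1821}{83} + 4569 = \frac{377406}{83}$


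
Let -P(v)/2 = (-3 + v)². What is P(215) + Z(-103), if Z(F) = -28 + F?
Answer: -90019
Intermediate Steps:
P(v) = -2*(-3 + v)²
P(215) + Z(-103) = -2*(-3 + 215)² + (-28 - 103) = -2*212² - 131 = -2*44944 - 131 = -89888 - 131 = -90019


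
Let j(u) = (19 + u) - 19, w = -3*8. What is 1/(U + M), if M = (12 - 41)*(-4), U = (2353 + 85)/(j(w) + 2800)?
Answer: 1388/162227 ≈ 0.0085559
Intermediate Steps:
w = -24
j(u) = u
U = 1219/1388 (U = (2353 + 85)/(-24 + 2800) = 2438/2776 = 2438*(1/2776) = 1219/1388 ≈ 0.87824)
M = 116 (M = -29*(-4) = 116)
1/(U + M) = 1/(1219/1388 + 116) = 1/(162227/1388) = 1388/162227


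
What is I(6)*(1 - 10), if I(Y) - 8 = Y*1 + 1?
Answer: -135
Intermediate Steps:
I(Y) = 9 + Y (I(Y) = 8 + (Y*1 + 1) = 8 + (Y + 1) = 8 + (1 + Y) = 9 + Y)
I(6)*(1 - 10) = (9 + 6)*(1 - 10) = 15*(-9) = -135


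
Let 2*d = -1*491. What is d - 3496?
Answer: -7483/2 ≈ -3741.5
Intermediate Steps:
d = -491/2 (d = (-1*491)/2 = (½)*(-491) = -491/2 ≈ -245.50)
d - 3496 = -491/2 - 3496 = -7483/2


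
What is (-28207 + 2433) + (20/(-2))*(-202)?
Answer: -23754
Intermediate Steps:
(-28207 + 2433) + (20/(-2))*(-202) = -25774 + (20*(-½))*(-202) = -25774 - 10*(-202) = -25774 + 2020 = -23754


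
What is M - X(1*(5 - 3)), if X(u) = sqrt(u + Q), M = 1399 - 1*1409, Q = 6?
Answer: -10 - 2*sqrt(2) ≈ -12.828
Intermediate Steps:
M = -10 (M = 1399 - 1409 = -10)
X(u) = sqrt(6 + u) (X(u) = sqrt(u + 6) = sqrt(6 + u))
M - X(1*(5 - 3)) = -10 - sqrt(6 + 1*(5 - 3)) = -10 - sqrt(6 + 1*2) = -10 - sqrt(6 + 2) = -10 - sqrt(8) = -10 - 2*sqrt(2)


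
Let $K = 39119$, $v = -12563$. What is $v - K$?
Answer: $-51682$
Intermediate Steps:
$v - K = -12563 - 39119 = -51682$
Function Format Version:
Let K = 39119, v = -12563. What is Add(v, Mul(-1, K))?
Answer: -51682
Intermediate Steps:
Add(v, Mul(-1, K)) = Add(-12563, Mul(-1, 39119)) = Add(-12563, -39119) = -51682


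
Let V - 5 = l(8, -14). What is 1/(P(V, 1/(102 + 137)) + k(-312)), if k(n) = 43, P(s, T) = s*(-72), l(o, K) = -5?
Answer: 1/43 ≈ 0.023256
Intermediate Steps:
V = 0 (V = 5 - 5 = 0)
P(s, T) = -72*s
1/(P(V, 1/(102 + 137)) + k(-312)) = 1/(-72*0 + 43) = 1/(0 + 43) = 1/43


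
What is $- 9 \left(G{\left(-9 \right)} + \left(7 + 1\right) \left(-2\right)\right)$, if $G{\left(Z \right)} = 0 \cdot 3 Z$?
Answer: $144$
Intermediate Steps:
$G{\left(Z \right)} = 0$ ($G{\left(Z \right)} = 0 Z = 0$)
$- 9 \left(G{\left(-9 \right)} + \left(7 + 1\right) \left(-2\right)\right) = - 9 \left(0 + \left(7 + 1\right) \left(-2\right)\right) = - 9 \left(0 + 8 \left(-2\right)\right) = - 9 \left(0 - 16\right) = \left(-9\right) \left(-16\right) = 144$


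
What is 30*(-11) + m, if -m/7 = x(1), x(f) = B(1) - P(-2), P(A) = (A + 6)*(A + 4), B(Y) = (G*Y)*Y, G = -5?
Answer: -239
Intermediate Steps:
B(Y) = -5*Y² (B(Y) = (-5*Y)*Y = -5*Y²)
P(A) = (4 + A)*(6 + A) (P(A) = (6 + A)*(4 + A) = (4 + A)*(6 + A))
x(f) = -13 (x(f) = -5*1² - (24 + (-2)² + 10*(-2)) = -5*1 - (24 + 4 - 20) = -5 - 1*8 = -5 - 8 = -13)
m = 91 (m = -7*(-13) = 91)
30*(-11) + m = 30*(-11) + 91 = -330 + 91 = -239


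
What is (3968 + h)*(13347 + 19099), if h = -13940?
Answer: -323551512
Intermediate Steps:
(3968 + h)*(13347 + 19099) = (3968 - 13940)*(13347 + 19099) = -9972*32446 = -323551512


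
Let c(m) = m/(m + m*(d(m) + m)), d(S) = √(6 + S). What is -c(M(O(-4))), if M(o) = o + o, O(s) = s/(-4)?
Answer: -3 + 2*√2 ≈ -0.17157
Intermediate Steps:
O(s) = -s/4 (O(s) = s*(-¼) = -s/4)
M(o) = 2*o
c(m) = m/(m + m*(m + √(6 + m))) (c(m) = m/(m + m*(√(6 + m) + m)) = m/(m + m*(m + √(6 + m))))
-c(M(O(-4))) = -1/(1 + 2*(-¼*(-4)) + √(6 + 2*(-¼*(-4)))) = -1/(1 + 2*1 + √(6 + 2*1)) = -1/(1 + 2 + √(6 + 2)) = -1/(1 + 2 + √8) = -1/(1 + 2 + 2*√2) = -1/(3 + 2*√2)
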